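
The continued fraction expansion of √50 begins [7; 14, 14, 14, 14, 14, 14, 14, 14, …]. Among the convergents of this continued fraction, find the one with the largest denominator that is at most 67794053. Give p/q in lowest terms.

List convergents until the denominator exceeds the bound:
a_0 = 7: 7/1  (≤ bound)
a_1 = 14: 99/14  (≤ bound)
a_2 = 14: 1393/197  (≤ bound)
a_3 = 14: 19601/2772  (≤ bound)
a_4 = 14: 275807/39005  (≤ bound)
a_5 = 14: 3880899/548842  (≤ bound)
a_6 = 14: 54608393/7722793  (≤ bound)
a_7 = 14: 768398401/108667944  (> 67794053, stop)

54608393/7722793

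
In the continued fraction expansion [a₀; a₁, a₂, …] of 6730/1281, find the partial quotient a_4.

6730 = 5·1281 + 325, so a_0 = 5
1281 = 3·325 + 306, so a_1 = 3
325 = 1·306 + 19, so a_2 = 1
306 = 16·19 + 2, so a_3 = 16
19 = 9·2 + 1, so a_4 = 9

9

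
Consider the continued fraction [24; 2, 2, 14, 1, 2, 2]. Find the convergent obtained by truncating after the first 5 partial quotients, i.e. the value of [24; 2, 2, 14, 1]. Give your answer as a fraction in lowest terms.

Start with 1.
14 + 1/(1/1) = 14 + 1/1 = 15/1
2 + 1/(15/1) = 2 + 1/15 = 31/15
2 + 1/(31/15) = 2 + 15/31 = 77/31
24 + 1/(77/31) = 24 + 31/77 = 1879/77

1879/77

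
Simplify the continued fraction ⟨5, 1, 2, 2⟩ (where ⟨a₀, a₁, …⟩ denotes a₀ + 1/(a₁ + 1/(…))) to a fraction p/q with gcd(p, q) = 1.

40/7

Start with 2.
2 + 1/(2/1) = 2 + 1/2 = 5/2
1 + 1/(5/2) = 1 + 2/5 = 7/5
5 + 1/(7/5) = 5 + 5/7 = 40/7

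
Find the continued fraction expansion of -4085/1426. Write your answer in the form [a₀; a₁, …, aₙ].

Repeatedly divide and take the remainder:
-4085 = -3·1426 + 193, so a_0 = -3
1426 = 7·193 + 75, so a_1 = 7
193 = 2·75 + 43, so a_2 = 2
75 = 1·43 + 32, so a_3 = 1
43 = 1·32 + 11, so a_4 = 1
32 = 2·11 + 10, so a_5 = 2
11 = 1·10 + 1, so a_6 = 1
10 = 10·1 + 0, so a_7 = 10

[-3; 7, 2, 1, 1, 2, 1, 10]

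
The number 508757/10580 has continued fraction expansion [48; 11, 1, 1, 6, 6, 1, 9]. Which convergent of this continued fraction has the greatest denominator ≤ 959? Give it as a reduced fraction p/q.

44384/923

List convergents until the denominator exceeds the bound:
a_0 = 48: 48/1  (≤ bound)
a_1 = 11: 529/11  (≤ bound)
a_2 = 1: 577/12  (≤ bound)
a_3 = 1: 1106/23  (≤ bound)
a_4 = 6: 7213/150  (≤ bound)
a_5 = 6: 44384/923  (≤ bound)
a_6 = 1: 51597/1073  (> 959, stop)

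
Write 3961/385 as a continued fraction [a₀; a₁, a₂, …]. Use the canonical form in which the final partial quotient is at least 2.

⌊3961/385⌋ = 10, remainder 111
⌊385/111⌋ = 3, remainder 52
⌊111/52⌋ = 2, remainder 7
⌊52/7⌋ = 7, remainder 3
⌊7/3⌋ = 2, remainder 1
⌊3/1⌋ = 3, remainder 0

[10; 3, 2, 7, 2, 3]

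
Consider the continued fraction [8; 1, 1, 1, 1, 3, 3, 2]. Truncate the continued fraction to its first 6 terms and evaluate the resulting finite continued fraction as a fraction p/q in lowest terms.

155/18

Starting at the tail and folding back:
Start with 3.
1 + 1/(3/1) = 1 + 1/3 = 4/3
1 + 1/(4/3) = 1 + 3/4 = 7/4
1 + 1/(7/4) = 1 + 4/7 = 11/7
1 + 1/(11/7) = 1 + 7/11 = 18/11
8 + 1/(18/11) = 8 + 11/18 = 155/18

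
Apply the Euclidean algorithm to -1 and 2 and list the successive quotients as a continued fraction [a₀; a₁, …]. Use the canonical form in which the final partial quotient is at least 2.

⌊-1/2⌋ = -1, remainder 1
⌊2/1⌋ = 2, remainder 0

[-1; 2]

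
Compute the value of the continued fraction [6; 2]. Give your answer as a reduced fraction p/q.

13/2

Start with 2.
6 + 1/(2/1) = 6 + 1/2 = 13/2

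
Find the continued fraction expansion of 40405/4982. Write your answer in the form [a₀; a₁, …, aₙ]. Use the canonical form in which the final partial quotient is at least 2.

[8; 9, 13, 2, 1, 1, 3, 2]

Apply division with remainder until the remainder is 0:
40405 ÷ 4982 → quotient 8, remainder 549
4982 ÷ 549 → quotient 9, remainder 41
549 ÷ 41 → quotient 13, remainder 16
41 ÷ 16 → quotient 2, remainder 9
16 ÷ 9 → quotient 1, remainder 7
9 ÷ 7 → quotient 1, remainder 2
7 ÷ 2 → quotient 3, remainder 1
2 ÷ 1 → quotient 2, remainder 0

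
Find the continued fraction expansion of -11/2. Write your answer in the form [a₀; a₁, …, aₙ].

Repeatedly divide and take the remainder:
⌊-11/2⌋ = -6, remainder 1
⌊2/1⌋ = 2, remainder 0

[-6; 2]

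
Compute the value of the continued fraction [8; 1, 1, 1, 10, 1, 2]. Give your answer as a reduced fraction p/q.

Start with 2.
1 + 1/(2/1) = 1 + 1/2 = 3/2
10 + 1/(3/2) = 10 + 2/3 = 32/3
1 + 1/(32/3) = 1 + 3/32 = 35/32
1 + 1/(35/32) = 1 + 32/35 = 67/35
1 + 1/(67/35) = 1 + 35/67 = 102/67
8 + 1/(102/67) = 8 + 67/102 = 883/102

883/102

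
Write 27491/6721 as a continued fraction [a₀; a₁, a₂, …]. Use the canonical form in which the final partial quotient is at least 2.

[4; 11, 13, 1, 3, 1, 8]

27491 = 4·6721 + 607, so a_0 = 4
6721 = 11·607 + 44, so a_1 = 11
607 = 13·44 + 35, so a_2 = 13
44 = 1·35 + 9, so a_3 = 1
35 = 3·9 + 8, so a_4 = 3
9 = 1·8 + 1, so a_5 = 1
8 = 8·1 + 0, so a_6 = 8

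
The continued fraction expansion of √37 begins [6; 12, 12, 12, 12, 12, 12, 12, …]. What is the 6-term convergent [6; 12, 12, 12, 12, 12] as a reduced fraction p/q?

1555849/255780

Start with 12.
12 + 1/(12/1) = 12 + 1/12 = 145/12
12 + 1/(145/12) = 12 + 12/145 = 1752/145
12 + 1/(1752/145) = 12 + 145/1752 = 21169/1752
12 + 1/(21169/1752) = 12 + 1752/21169 = 255780/21169
6 + 1/(255780/21169) = 6 + 21169/255780 = 1555849/255780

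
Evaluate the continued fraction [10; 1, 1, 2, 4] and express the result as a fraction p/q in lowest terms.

233/22

a_0 = 10: 10/1
a_1 = 1: 11/1
a_2 = 1: 21/2
a_3 = 2: 53/5
a_4 = 4: 233/22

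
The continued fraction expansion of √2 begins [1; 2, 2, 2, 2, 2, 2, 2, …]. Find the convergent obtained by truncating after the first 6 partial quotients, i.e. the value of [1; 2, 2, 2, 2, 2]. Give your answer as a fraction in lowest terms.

99/70

Work from the innermost term outward:
Start with 2.
2 + 1/(2/1) = 2 + 1/2 = 5/2
2 + 1/(5/2) = 2 + 2/5 = 12/5
2 + 1/(12/5) = 2 + 5/12 = 29/12
2 + 1/(29/12) = 2 + 12/29 = 70/29
1 + 1/(70/29) = 1 + 29/70 = 99/70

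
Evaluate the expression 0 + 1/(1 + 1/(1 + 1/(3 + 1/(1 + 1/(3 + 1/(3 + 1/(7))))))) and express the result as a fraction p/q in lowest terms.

453/811

Compute successive convergents:
a_0 = 0: 0/1
a_1 = 1: 1/1
a_2 = 1: 1/2
a_3 = 3: 4/7
a_4 = 1: 5/9
a_5 = 3: 19/34
a_6 = 3: 62/111
a_7 = 7: 453/811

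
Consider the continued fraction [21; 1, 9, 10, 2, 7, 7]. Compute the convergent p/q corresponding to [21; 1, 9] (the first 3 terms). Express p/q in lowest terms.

219/10

Start with 9.
1 + 1/(9/1) = 1 + 1/9 = 10/9
21 + 1/(10/9) = 21 + 9/10 = 219/10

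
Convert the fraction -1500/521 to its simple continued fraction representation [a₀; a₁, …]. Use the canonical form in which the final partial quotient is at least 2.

Apply division with remainder until the remainder is 0:
-1500 = -3·521 + 63, so a_0 = -3
521 = 8·63 + 17, so a_1 = 8
63 = 3·17 + 12, so a_2 = 3
17 = 1·12 + 5, so a_3 = 1
12 = 2·5 + 2, so a_4 = 2
5 = 2·2 + 1, so a_5 = 2
2 = 2·1 + 0, so a_6 = 2

[-3; 8, 3, 1, 2, 2, 2]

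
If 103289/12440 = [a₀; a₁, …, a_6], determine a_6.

2

⌊103289/12440⌋ = 8, remainder 3769
⌊12440/3769⌋ = 3, remainder 1133
⌊3769/1133⌋ = 3, remainder 370
⌊1133/370⌋ = 3, remainder 23
⌊370/23⌋ = 16, remainder 2
⌊23/2⌋ = 11, remainder 1
⌊2/1⌋ = 2, remainder 0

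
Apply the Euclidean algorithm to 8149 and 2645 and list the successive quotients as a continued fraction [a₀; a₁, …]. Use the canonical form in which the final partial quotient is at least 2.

[3; 12, 2, 1, 3, 1, 1, 8]

8149 = 3·2645 + 214, so a_0 = 3
2645 = 12·214 + 77, so a_1 = 12
214 = 2·77 + 60, so a_2 = 2
77 = 1·60 + 17, so a_3 = 1
60 = 3·17 + 9, so a_4 = 3
17 = 1·9 + 8, so a_5 = 1
9 = 1·8 + 1, so a_6 = 1
8 = 8·1 + 0, so a_7 = 8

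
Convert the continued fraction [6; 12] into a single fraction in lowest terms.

Start with 12.
6 + 1/(12/1) = 6 + 1/12 = 73/12

73/12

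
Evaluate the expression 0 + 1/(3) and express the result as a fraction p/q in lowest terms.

Start with 3.
0 + 1/(3/1) = 0 + 1/3 = 1/3

1/3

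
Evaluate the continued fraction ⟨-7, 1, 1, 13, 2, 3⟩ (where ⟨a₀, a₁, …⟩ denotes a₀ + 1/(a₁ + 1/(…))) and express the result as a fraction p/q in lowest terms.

Collapse the nested fraction from the inside out:
Start with 3.
2 + 1/(3/1) = 2 + 1/3 = 7/3
13 + 1/(7/3) = 13 + 3/7 = 94/7
1 + 1/(94/7) = 1 + 7/94 = 101/94
1 + 1/(101/94) = 1 + 94/101 = 195/101
-7 + 1/(195/101) = -7 + 101/195 = -1264/195

-1264/195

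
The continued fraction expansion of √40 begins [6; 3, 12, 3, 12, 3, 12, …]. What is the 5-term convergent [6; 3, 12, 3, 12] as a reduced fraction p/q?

8886/1405

Start with 12.
3 + 1/(12/1) = 3 + 1/12 = 37/12
12 + 1/(37/12) = 12 + 12/37 = 456/37
3 + 1/(456/37) = 3 + 37/456 = 1405/456
6 + 1/(1405/456) = 6 + 456/1405 = 8886/1405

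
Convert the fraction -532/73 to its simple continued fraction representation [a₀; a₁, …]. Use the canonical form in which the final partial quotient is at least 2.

[-8; 1, 2, 2, 10]

Apply division with remainder until the remainder is 0:
-532 ÷ 73 → quotient -8, remainder 52
73 ÷ 52 → quotient 1, remainder 21
52 ÷ 21 → quotient 2, remainder 10
21 ÷ 10 → quotient 2, remainder 1
10 ÷ 1 → quotient 10, remainder 0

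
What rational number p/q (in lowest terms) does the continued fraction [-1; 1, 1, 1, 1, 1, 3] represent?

-11/29

Start with 3.
1 + 1/(3/1) = 1 + 1/3 = 4/3
1 + 1/(4/3) = 1 + 3/4 = 7/4
1 + 1/(7/4) = 1 + 4/7 = 11/7
1 + 1/(11/7) = 1 + 7/11 = 18/11
1 + 1/(18/11) = 1 + 11/18 = 29/18
-1 + 1/(29/18) = -1 + 18/29 = -11/29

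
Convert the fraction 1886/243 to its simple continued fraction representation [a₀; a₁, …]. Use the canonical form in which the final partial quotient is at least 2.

⌊1886/243⌋ = 7, remainder 185
⌊243/185⌋ = 1, remainder 58
⌊185/58⌋ = 3, remainder 11
⌊58/11⌋ = 5, remainder 3
⌊11/3⌋ = 3, remainder 2
⌊3/2⌋ = 1, remainder 1
⌊2/1⌋ = 2, remainder 0

[7; 1, 3, 5, 3, 1, 2]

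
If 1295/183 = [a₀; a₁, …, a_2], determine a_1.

13

⌊1295/183⌋ = 7, remainder 14
⌊183/14⌋ = 13, remainder 1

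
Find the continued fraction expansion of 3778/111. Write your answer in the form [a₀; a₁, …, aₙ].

Repeatedly divide and take the remainder:
3778 = 34·111 + 4, so a_0 = 34
111 = 27·4 + 3, so a_1 = 27
4 = 1·3 + 1, so a_2 = 1
3 = 3·1 + 0, so a_3 = 3

[34; 27, 1, 3]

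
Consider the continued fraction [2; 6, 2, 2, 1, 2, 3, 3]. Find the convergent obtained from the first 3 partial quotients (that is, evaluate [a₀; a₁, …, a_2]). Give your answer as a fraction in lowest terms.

Use the convergent recurrence hₖ = aₖ·hₖ₋₁ + hₖ₋₂ (and likewise for the denominators kₖ):
a_0 = 2: 2/1
a_1 = 6: 13/6
a_2 = 2: 28/13

28/13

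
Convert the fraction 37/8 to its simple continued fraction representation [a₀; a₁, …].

[4; 1, 1, 1, 2]

⌊37/8⌋ = 4, remainder 5
⌊8/5⌋ = 1, remainder 3
⌊5/3⌋ = 1, remainder 2
⌊3/2⌋ = 1, remainder 1
⌊2/1⌋ = 2, remainder 0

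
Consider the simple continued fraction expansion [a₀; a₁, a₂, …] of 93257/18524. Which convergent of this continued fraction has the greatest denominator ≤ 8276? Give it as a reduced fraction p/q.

a_0 = 5: 5/1  (≤ bound)
a_1 = 29: 146/29  (≤ bound)
a_2 = 12: 1757/349  (≤ bound)
a_3 = 2: 3660/727  (≤ bound)
a_4 = 25: 93257/18524  (> 8276, stop)

3660/727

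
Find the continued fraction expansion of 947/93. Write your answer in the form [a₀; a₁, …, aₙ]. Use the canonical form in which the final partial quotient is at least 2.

947 = 10·93 + 17, so a_0 = 10
93 = 5·17 + 8, so a_1 = 5
17 = 2·8 + 1, so a_2 = 2
8 = 8·1 + 0, so a_3 = 8

[10; 5, 2, 8]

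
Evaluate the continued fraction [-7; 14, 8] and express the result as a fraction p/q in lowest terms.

Collapse the nested fraction from the inside out:
Start with 8.
14 + 1/(8/1) = 14 + 1/8 = 113/8
-7 + 1/(113/8) = -7 + 8/113 = -783/113

-783/113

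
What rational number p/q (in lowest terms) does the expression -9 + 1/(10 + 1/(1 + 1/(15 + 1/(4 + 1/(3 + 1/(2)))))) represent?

Start with 2.
3 + 1/(2/1) = 3 + 1/2 = 7/2
4 + 1/(7/2) = 4 + 2/7 = 30/7
15 + 1/(30/7) = 15 + 7/30 = 457/30
1 + 1/(457/30) = 1 + 30/457 = 487/457
10 + 1/(487/457) = 10 + 457/487 = 5327/487
-9 + 1/(5327/487) = -9 + 487/5327 = -47456/5327

-47456/5327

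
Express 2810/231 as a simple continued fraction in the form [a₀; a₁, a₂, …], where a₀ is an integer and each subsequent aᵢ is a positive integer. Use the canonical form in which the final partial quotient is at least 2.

[12; 6, 12, 1, 2]

Apply division with remainder until the remainder is 0:
2810 ÷ 231 → quotient 12, remainder 38
231 ÷ 38 → quotient 6, remainder 3
38 ÷ 3 → quotient 12, remainder 2
3 ÷ 2 → quotient 1, remainder 1
2 ÷ 1 → quotient 2, remainder 0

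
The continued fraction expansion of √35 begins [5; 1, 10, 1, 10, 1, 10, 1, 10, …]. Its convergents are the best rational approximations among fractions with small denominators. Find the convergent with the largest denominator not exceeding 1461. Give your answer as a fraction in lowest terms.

846/143

a_0 = 5: 5/1  (≤ bound)
a_1 = 1: 6/1  (≤ bound)
a_2 = 10: 65/11  (≤ bound)
a_3 = 1: 71/12  (≤ bound)
a_4 = 10: 775/131  (≤ bound)
a_5 = 1: 846/143  (≤ bound)
a_6 = 10: 9235/1561  (> 1461, stop)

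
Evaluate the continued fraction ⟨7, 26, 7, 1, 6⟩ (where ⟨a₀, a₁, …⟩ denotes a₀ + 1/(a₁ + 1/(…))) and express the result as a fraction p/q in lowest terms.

Start with 6.
1 + 1/(6/1) = 1 + 1/6 = 7/6
7 + 1/(7/6) = 7 + 6/7 = 55/7
26 + 1/(55/7) = 26 + 7/55 = 1437/55
7 + 1/(1437/55) = 7 + 55/1437 = 10114/1437

10114/1437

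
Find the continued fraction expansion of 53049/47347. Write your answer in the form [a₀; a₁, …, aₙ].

[1; 8, 3, 3, 2, 2, 50, 2]

Apply division with remainder until the remainder is 0:
53049 ÷ 47347 → quotient 1, remainder 5702
47347 ÷ 5702 → quotient 8, remainder 1731
5702 ÷ 1731 → quotient 3, remainder 509
1731 ÷ 509 → quotient 3, remainder 204
509 ÷ 204 → quotient 2, remainder 101
204 ÷ 101 → quotient 2, remainder 2
101 ÷ 2 → quotient 50, remainder 1
2 ÷ 1 → quotient 2, remainder 0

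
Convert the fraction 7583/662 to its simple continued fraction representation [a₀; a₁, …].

7583 = 11·662 + 301, so a_0 = 11
662 = 2·301 + 60, so a_1 = 2
301 = 5·60 + 1, so a_2 = 5
60 = 60·1 + 0, so a_3 = 60

[11; 2, 5, 60]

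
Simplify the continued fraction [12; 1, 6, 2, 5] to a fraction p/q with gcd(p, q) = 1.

a_0 = 12: 12/1
a_1 = 1: 13/1
a_2 = 6: 90/7
a_3 = 2: 193/15
a_4 = 5: 1055/82

1055/82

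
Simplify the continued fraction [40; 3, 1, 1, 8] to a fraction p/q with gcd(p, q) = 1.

a_0 = 40: 40/1
a_1 = 3: 121/3
a_2 = 1: 161/4
a_3 = 1: 282/7
a_4 = 8: 2417/60

2417/60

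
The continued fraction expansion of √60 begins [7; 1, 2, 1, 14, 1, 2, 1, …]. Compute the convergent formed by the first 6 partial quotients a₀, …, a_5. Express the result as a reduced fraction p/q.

488/63

Start with 1.
14 + 1/(1/1) = 14 + 1/1 = 15/1
1 + 1/(15/1) = 1 + 1/15 = 16/15
2 + 1/(16/15) = 2 + 15/16 = 47/16
1 + 1/(47/16) = 1 + 16/47 = 63/47
7 + 1/(63/47) = 7 + 47/63 = 488/63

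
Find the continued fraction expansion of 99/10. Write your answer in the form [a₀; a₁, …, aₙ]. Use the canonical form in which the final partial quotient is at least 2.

[9; 1, 9]

Run the Euclidean algorithm, recording each quotient:
99 = 9·10 + 9, so a_0 = 9
10 = 1·9 + 1, so a_1 = 1
9 = 9·1 + 0, so a_2 = 9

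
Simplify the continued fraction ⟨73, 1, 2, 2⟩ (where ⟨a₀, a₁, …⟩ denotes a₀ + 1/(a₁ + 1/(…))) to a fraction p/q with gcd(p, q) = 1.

516/7

Start with 2.
2 + 1/(2/1) = 2 + 1/2 = 5/2
1 + 1/(5/2) = 1 + 2/5 = 7/5
73 + 1/(7/5) = 73 + 5/7 = 516/7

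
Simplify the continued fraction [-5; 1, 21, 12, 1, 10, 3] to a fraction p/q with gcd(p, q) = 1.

-39207/9692

a_0 = -5: -5/1
a_1 = 1: -4/1
a_2 = 21: -89/22
a_3 = 12: -1072/265
a_4 = 1: -1161/287
a_5 = 10: -12682/3135
a_6 = 3: -39207/9692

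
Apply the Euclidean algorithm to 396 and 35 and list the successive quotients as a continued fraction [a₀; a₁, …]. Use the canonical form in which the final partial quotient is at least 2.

[11; 3, 5, 2]

⌊396/35⌋ = 11, remainder 11
⌊35/11⌋ = 3, remainder 2
⌊11/2⌋ = 5, remainder 1
⌊2/1⌋ = 2, remainder 0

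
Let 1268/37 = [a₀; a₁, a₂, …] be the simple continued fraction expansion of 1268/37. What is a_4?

3

1268 ÷ 37 → quotient 34, remainder 10
37 ÷ 10 → quotient 3, remainder 7
10 ÷ 7 → quotient 1, remainder 3
7 ÷ 3 → quotient 2, remainder 1
3 ÷ 1 → quotient 3, remainder 0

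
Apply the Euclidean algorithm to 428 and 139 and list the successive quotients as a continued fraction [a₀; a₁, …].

⌊428/139⌋ = 3, remainder 11
⌊139/11⌋ = 12, remainder 7
⌊11/7⌋ = 1, remainder 4
⌊7/4⌋ = 1, remainder 3
⌊4/3⌋ = 1, remainder 1
⌊3/1⌋ = 3, remainder 0

[3; 12, 1, 1, 1, 3]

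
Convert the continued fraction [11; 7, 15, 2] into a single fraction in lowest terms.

Starting at the tail and folding back:
Start with 2.
15 + 1/(2/1) = 15 + 1/2 = 31/2
7 + 1/(31/2) = 7 + 2/31 = 219/31
11 + 1/(219/31) = 11 + 31/219 = 2440/219

2440/219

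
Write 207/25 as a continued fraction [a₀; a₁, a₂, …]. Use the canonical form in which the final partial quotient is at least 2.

207 ÷ 25 → quotient 8, remainder 7
25 ÷ 7 → quotient 3, remainder 4
7 ÷ 4 → quotient 1, remainder 3
4 ÷ 3 → quotient 1, remainder 1
3 ÷ 1 → quotient 3, remainder 0

[8; 3, 1, 1, 3]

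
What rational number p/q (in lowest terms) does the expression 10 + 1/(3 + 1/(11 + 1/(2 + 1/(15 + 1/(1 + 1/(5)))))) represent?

Start with 5.
1 + 1/(5/1) = 1 + 1/5 = 6/5
15 + 1/(6/5) = 15 + 5/6 = 95/6
2 + 1/(95/6) = 2 + 6/95 = 196/95
11 + 1/(196/95) = 11 + 95/196 = 2251/196
3 + 1/(2251/196) = 3 + 196/2251 = 6949/2251
10 + 1/(6949/2251) = 10 + 2251/6949 = 71741/6949

71741/6949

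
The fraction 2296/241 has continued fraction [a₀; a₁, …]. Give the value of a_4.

2296 ÷ 241 → quotient 9, remainder 127
241 ÷ 127 → quotient 1, remainder 114
127 ÷ 114 → quotient 1, remainder 13
114 ÷ 13 → quotient 8, remainder 10
13 ÷ 10 → quotient 1, remainder 3

1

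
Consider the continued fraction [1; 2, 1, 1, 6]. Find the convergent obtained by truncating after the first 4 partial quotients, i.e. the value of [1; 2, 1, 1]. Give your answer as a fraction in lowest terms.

7/5

Starting at the tail and folding back:
Start with 1.
1 + 1/(1/1) = 1 + 1/1 = 2/1
2 + 1/(2/1) = 2 + 1/2 = 5/2
1 + 1/(5/2) = 1 + 2/5 = 7/5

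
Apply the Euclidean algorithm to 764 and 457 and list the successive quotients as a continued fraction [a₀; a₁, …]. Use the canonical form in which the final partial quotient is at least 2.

764 = 1·457 + 307, so a_0 = 1
457 = 1·307 + 150, so a_1 = 1
307 = 2·150 + 7, so a_2 = 2
150 = 21·7 + 3, so a_3 = 21
7 = 2·3 + 1, so a_4 = 2
3 = 3·1 + 0, so a_5 = 3

[1; 1, 2, 21, 2, 3]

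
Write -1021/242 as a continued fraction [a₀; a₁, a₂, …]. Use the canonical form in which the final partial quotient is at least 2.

-1021 ÷ 242 → quotient -5, remainder 189
242 ÷ 189 → quotient 1, remainder 53
189 ÷ 53 → quotient 3, remainder 30
53 ÷ 30 → quotient 1, remainder 23
30 ÷ 23 → quotient 1, remainder 7
23 ÷ 7 → quotient 3, remainder 2
7 ÷ 2 → quotient 3, remainder 1
2 ÷ 1 → quotient 2, remainder 0

[-5; 1, 3, 1, 1, 3, 3, 2]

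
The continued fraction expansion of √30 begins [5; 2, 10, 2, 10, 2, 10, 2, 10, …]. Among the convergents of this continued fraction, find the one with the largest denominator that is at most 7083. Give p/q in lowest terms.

5291/966

a_0 = 5: 5/1  (≤ bound)
a_1 = 2: 11/2  (≤ bound)
a_2 = 10: 115/21  (≤ bound)
a_3 = 2: 241/44  (≤ bound)
a_4 = 10: 2525/461  (≤ bound)
a_5 = 2: 5291/966  (≤ bound)
a_6 = 10: 55435/10121  (> 7083, stop)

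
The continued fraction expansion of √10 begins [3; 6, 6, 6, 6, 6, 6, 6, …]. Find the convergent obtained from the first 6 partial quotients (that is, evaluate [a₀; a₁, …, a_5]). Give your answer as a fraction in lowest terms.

a_0 = 3: 3/1
a_1 = 6: 19/6
a_2 = 6: 117/37
a_3 = 6: 721/228
a_4 = 6: 4443/1405
a_5 = 6: 27379/8658

27379/8658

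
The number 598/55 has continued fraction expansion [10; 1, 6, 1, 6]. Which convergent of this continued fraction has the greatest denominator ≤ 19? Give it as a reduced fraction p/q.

a_0 = 10: 10/1  (≤ bound)
a_1 = 1: 11/1  (≤ bound)
a_2 = 6: 76/7  (≤ bound)
a_3 = 1: 87/8  (≤ bound)
a_4 = 6: 598/55  (> 19, stop)

87/8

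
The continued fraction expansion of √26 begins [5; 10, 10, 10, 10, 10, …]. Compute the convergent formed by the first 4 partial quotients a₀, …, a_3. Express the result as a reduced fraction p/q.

Compute successive convergents:
a_0 = 5: 5/1
a_1 = 10: 51/10
a_2 = 10: 515/101
a_3 = 10: 5201/1020

5201/1020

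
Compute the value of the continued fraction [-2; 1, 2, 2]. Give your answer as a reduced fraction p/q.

-9/7

Start with 2.
2 + 1/(2/1) = 2 + 1/2 = 5/2
1 + 1/(5/2) = 1 + 2/5 = 7/5
-2 + 1/(7/5) = -2 + 5/7 = -9/7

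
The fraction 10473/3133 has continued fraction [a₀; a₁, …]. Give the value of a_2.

Run the Euclidean algorithm, recording each quotient:
10473 ÷ 3133 → quotient 3, remainder 1074
3133 ÷ 1074 → quotient 2, remainder 985
1074 ÷ 985 → quotient 1, remainder 89

1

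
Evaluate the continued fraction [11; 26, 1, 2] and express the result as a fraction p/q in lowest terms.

883/80

a_0 = 11: 11/1
a_1 = 26: 287/26
a_2 = 1: 298/27
a_3 = 2: 883/80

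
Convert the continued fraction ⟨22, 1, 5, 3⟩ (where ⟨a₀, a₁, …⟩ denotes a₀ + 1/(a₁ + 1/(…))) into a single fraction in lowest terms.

434/19

a_0 = 22: 22/1
a_1 = 1: 23/1
a_2 = 5: 137/6
a_3 = 3: 434/19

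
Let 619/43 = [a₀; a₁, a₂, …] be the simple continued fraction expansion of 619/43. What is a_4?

Run the Euclidean algorithm, recording each quotient:
⌊619/43⌋ = 14, remainder 17
⌊43/17⌋ = 2, remainder 9
⌊17/9⌋ = 1, remainder 8
⌊9/8⌋ = 1, remainder 1
⌊8/1⌋ = 8, remainder 0

8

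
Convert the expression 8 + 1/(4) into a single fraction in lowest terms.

a_0 = 8: 8/1
a_1 = 4: 33/4

33/4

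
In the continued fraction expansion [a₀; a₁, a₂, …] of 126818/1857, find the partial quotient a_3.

2

Repeatedly divide and take the remainder:
⌊126818/1857⌋ = 68, remainder 542
⌊1857/542⌋ = 3, remainder 231
⌊542/231⌋ = 2, remainder 80
⌊231/80⌋ = 2, remainder 71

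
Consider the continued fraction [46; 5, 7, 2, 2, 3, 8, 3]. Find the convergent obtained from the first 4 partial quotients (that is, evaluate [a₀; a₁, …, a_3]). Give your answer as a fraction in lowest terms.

3557/77

Compute successive convergents:
a_0 = 46: 46/1
a_1 = 5: 231/5
a_2 = 7: 1663/36
a_3 = 2: 3557/77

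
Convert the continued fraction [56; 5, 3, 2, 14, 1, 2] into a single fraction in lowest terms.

Use the convergent recurrence hₖ = aₖ·hₖ₋₁ + hₖ₋₂ (and likewise for the denominators kₖ):
a_0 = 56: 56/1
a_1 = 5: 281/5
a_2 = 3: 899/16
a_3 = 2: 2079/37
a_4 = 14: 30005/534
a_5 = 1: 32084/571
a_6 = 2: 94173/1676

94173/1676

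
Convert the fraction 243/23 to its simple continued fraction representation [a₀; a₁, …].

Run the Euclidean algorithm, recording each quotient:
243 ÷ 23 → quotient 10, remainder 13
23 ÷ 13 → quotient 1, remainder 10
13 ÷ 10 → quotient 1, remainder 3
10 ÷ 3 → quotient 3, remainder 1
3 ÷ 1 → quotient 3, remainder 0

[10; 1, 1, 3, 3]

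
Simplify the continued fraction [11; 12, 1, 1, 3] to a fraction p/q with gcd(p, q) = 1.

975/88

a_0 = 11: 11/1
a_1 = 12: 133/12
a_2 = 1: 144/13
a_3 = 1: 277/25
a_4 = 3: 975/88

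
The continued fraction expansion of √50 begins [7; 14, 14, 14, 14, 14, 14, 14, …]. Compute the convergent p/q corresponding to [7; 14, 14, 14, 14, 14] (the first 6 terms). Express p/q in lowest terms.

a_0 = 7: 7/1
a_1 = 14: 99/14
a_2 = 14: 1393/197
a_3 = 14: 19601/2772
a_4 = 14: 275807/39005
a_5 = 14: 3880899/548842

3880899/548842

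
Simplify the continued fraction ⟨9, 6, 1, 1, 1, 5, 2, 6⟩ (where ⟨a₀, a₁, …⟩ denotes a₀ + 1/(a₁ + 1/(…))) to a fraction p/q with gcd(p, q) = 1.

14540/1589

a_0 = 9: 9/1
a_1 = 6: 55/6
a_2 = 1: 64/7
a_3 = 1: 119/13
a_4 = 1: 183/20
a_5 = 5: 1034/113
a_6 = 2: 2251/246
a_7 = 6: 14540/1589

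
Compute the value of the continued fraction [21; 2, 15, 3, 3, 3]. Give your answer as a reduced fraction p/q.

22408/1043

Compute successive convergents:
a_0 = 21: 21/1
a_1 = 2: 43/2
a_2 = 15: 666/31
a_3 = 3: 2041/95
a_4 = 3: 6789/316
a_5 = 3: 22408/1043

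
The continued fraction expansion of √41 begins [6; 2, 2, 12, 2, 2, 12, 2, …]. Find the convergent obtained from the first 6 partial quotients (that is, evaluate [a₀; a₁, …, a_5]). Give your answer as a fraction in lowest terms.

2049/320

Collapse the nested fraction from the inside out:
Start with 2.
2 + 1/(2/1) = 2 + 1/2 = 5/2
12 + 1/(5/2) = 12 + 2/5 = 62/5
2 + 1/(62/5) = 2 + 5/62 = 129/62
2 + 1/(129/62) = 2 + 62/129 = 320/129
6 + 1/(320/129) = 6 + 129/320 = 2049/320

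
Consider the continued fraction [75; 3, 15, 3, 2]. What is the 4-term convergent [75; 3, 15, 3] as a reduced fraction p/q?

Collapse the nested fraction from the inside out:
Start with 3.
15 + 1/(3/1) = 15 + 1/3 = 46/3
3 + 1/(46/3) = 3 + 3/46 = 141/46
75 + 1/(141/46) = 75 + 46/141 = 10621/141

10621/141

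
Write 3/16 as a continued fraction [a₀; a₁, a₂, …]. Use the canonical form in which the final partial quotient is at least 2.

[0; 5, 3]

Apply division with remainder until the remainder is 0:
3 = 0·16 + 3, so a_0 = 0
16 = 5·3 + 1, so a_1 = 5
3 = 3·1 + 0, so a_2 = 3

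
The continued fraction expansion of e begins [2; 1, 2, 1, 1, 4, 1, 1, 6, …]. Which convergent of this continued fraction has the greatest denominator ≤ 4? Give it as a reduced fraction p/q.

11/4

a_0 = 2: 2/1  (≤ bound)
a_1 = 1: 3/1  (≤ bound)
a_2 = 2: 8/3  (≤ bound)
a_3 = 1: 11/4  (≤ bound)
a_4 = 1: 19/7  (> 4, stop)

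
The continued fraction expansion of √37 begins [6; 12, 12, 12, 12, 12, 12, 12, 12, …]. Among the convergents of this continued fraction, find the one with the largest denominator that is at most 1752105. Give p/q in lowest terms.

a_0 = 6: 6/1  (≤ bound)
a_1 = 12: 73/12  (≤ bound)
a_2 = 12: 882/145  (≤ bound)
a_3 = 12: 10657/1752  (≤ bound)
a_4 = 12: 128766/21169  (≤ bound)
a_5 = 12: 1555849/255780  (≤ bound)
a_6 = 12: 18798954/3090529  (> 1752105, stop)

1555849/255780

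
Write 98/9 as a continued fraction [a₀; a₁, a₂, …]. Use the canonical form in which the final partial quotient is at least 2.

[10; 1, 8]

98 = 10·9 + 8, so a_0 = 10
9 = 1·8 + 1, so a_1 = 1
8 = 8·1 + 0, so a_2 = 8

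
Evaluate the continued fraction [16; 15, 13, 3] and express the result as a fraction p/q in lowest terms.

Collapse the nested fraction from the inside out:
Start with 3.
13 + 1/(3/1) = 13 + 1/3 = 40/3
15 + 1/(40/3) = 15 + 3/40 = 603/40
16 + 1/(603/40) = 16 + 40/603 = 9688/603

9688/603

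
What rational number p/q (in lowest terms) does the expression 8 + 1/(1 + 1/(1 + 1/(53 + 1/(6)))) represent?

Starting at the tail and folding back:
Start with 6.
53 + 1/(6/1) = 53 + 1/6 = 319/6
1 + 1/(319/6) = 1 + 6/319 = 325/319
1 + 1/(325/319) = 1 + 319/325 = 644/325
8 + 1/(644/325) = 8 + 325/644 = 5477/644

5477/644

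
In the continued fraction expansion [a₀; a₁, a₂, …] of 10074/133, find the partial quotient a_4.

⌊10074/133⌋ = 75, remainder 99
⌊133/99⌋ = 1, remainder 34
⌊99/34⌋ = 2, remainder 31
⌊34/31⌋ = 1, remainder 3
⌊31/3⌋ = 10, remainder 1

10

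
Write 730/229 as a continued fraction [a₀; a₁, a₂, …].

[3; 5, 3, 14]

730 = 3·229 + 43, so a_0 = 3
229 = 5·43 + 14, so a_1 = 5
43 = 3·14 + 1, so a_2 = 3
14 = 14·1 + 0, so a_3 = 14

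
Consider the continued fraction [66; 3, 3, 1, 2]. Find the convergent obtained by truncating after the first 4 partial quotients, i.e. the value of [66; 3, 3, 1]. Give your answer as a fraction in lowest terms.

862/13

Start with 1.
3 + 1/(1/1) = 3 + 1/1 = 4/1
3 + 1/(4/1) = 3 + 1/4 = 13/4
66 + 1/(13/4) = 66 + 4/13 = 862/13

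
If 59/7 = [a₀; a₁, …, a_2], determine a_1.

2

Repeatedly divide and take the remainder:
59 ÷ 7 → quotient 8, remainder 3
7 ÷ 3 → quotient 2, remainder 1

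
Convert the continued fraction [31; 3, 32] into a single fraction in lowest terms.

3039/97

Build up convergents one term at a time:
a_0 = 31: 31/1
a_1 = 3: 94/3
a_2 = 32: 3039/97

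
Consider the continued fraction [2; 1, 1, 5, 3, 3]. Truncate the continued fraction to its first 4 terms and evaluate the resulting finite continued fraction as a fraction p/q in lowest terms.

Start with 5.
1 + 1/(5/1) = 1 + 1/5 = 6/5
1 + 1/(6/5) = 1 + 5/6 = 11/6
2 + 1/(11/6) = 2 + 6/11 = 28/11

28/11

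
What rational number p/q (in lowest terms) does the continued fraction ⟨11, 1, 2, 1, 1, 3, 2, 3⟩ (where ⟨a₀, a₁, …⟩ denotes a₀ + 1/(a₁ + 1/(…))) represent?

2297/196

Compute successive convergents:
a_0 = 11: 11/1
a_1 = 1: 12/1
a_2 = 2: 35/3
a_3 = 1: 47/4
a_4 = 1: 82/7
a_5 = 3: 293/25
a_6 = 2: 668/57
a_7 = 3: 2297/196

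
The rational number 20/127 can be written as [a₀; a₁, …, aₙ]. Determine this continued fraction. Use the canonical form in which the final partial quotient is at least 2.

[0; 6, 2, 1, 6]

Repeatedly divide and take the remainder:
20 ÷ 127 → quotient 0, remainder 20
127 ÷ 20 → quotient 6, remainder 7
20 ÷ 7 → quotient 2, remainder 6
7 ÷ 6 → quotient 1, remainder 1
6 ÷ 1 → quotient 6, remainder 0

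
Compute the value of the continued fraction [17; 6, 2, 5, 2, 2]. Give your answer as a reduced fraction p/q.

6536/381

Work from the innermost term outward:
Start with 2.
2 + 1/(2/1) = 2 + 1/2 = 5/2
5 + 1/(5/2) = 5 + 2/5 = 27/5
2 + 1/(27/5) = 2 + 5/27 = 59/27
6 + 1/(59/27) = 6 + 27/59 = 381/59
17 + 1/(381/59) = 17 + 59/381 = 6536/381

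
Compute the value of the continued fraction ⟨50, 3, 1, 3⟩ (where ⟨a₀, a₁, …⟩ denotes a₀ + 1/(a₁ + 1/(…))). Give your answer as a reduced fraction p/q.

754/15

a_0 = 50: 50/1
a_1 = 3: 151/3
a_2 = 1: 201/4
a_3 = 3: 754/15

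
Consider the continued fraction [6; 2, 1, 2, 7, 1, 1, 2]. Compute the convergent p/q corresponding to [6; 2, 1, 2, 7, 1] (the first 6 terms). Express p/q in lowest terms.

427/67

Work from the innermost term outward:
Start with 1.
7 + 1/(1/1) = 7 + 1/1 = 8/1
2 + 1/(8/1) = 2 + 1/8 = 17/8
1 + 1/(17/8) = 1 + 8/17 = 25/17
2 + 1/(25/17) = 2 + 17/25 = 67/25
6 + 1/(67/25) = 6 + 25/67 = 427/67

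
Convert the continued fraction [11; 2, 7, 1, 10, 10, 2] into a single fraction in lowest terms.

Compute successive convergents:
a_0 = 11: 11/1
a_1 = 2: 23/2
a_2 = 7: 172/15
a_3 = 1: 195/17
a_4 = 10: 2122/185
a_5 = 10: 21415/1867
a_6 = 2: 44952/3919

44952/3919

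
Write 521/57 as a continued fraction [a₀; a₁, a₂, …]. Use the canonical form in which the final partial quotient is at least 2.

[9; 7, 8]

Apply division with remainder until the remainder is 0:
521 ÷ 57 → quotient 9, remainder 8
57 ÷ 8 → quotient 7, remainder 1
8 ÷ 1 → quotient 8, remainder 0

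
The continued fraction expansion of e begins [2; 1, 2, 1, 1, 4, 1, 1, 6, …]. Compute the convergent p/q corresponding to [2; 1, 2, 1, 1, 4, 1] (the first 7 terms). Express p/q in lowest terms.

Compute successive convergents:
a_0 = 2: 2/1
a_1 = 1: 3/1
a_2 = 2: 8/3
a_3 = 1: 11/4
a_4 = 1: 19/7
a_5 = 4: 87/32
a_6 = 1: 106/39

106/39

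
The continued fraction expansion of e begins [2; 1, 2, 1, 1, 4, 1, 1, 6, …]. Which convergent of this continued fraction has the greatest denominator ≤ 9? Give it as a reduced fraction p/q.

19/7

a_0 = 2: 2/1  (≤ bound)
a_1 = 1: 3/1  (≤ bound)
a_2 = 2: 8/3  (≤ bound)
a_3 = 1: 11/4  (≤ bound)
a_4 = 1: 19/7  (≤ bound)
a_5 = 4: 87/32  (> 9, stop)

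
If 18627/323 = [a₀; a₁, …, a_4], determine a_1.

Apply division with remainder until the remainder is 0:
⌊18627/323⌋ = 57, remainder 216
⌊323/216⌋ = 1, remainder 107

1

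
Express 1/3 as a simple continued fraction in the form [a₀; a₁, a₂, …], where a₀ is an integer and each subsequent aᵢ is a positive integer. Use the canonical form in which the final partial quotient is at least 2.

[0; 3]

Run the Euclidean algorithm, recording each quotient:
⌊1/3⌋ = 0, remainder 1
⌊3/1⌋ = 3, remainder 0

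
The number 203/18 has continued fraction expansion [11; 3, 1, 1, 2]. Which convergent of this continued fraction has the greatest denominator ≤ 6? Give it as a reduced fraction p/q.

45/4

a_0 = 11: 11/1  (≤ bound)
a_1 = 3: 34/3  (≤ bound)
a_2 = 1: 45/4  (≤ bound)
a_3 = 1: 79/7  (> 6, stop)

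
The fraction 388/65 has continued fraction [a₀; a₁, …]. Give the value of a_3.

2

388 = 5·65 + 63, so a_0 = 5
65 = 1·63 + 2, so a_1 = 1
63 = 31·2 + 1, so a_2 = 31
2 = 2·1 + 0, so a_3 = 2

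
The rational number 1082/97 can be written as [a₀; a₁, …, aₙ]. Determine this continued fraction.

1082 ÷ 97 → quotient 11, remainder 15
97 ÷ 15 → quotient 6, remainder 7
15 ÷ 7 → quotient 2, remainder 1
7 ÷ 1 → quotient 7, remainder 0

[11; 6, 2, 7]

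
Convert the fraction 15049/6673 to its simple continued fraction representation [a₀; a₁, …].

15049 ÷ 6673 → quotient 2, remainder 1703
6673 ÷ 1703 → quotient 3, remainder 1564
1703 ÷ 1564 → quotient 1, remainder 139
1564 ÷ 139 → quotient 11, remainder 35
139 ÷ 35 → quotient 3, remainder 34
35 ÷ 34 → quotient 1, remainder 1
34 ÷ 1 → quotient 34, remainder 0

[2; 3, 1, 11, 3, 1, 34]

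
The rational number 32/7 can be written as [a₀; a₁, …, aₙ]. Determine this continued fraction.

Repeatedly divide and take the remainder:
⌊32/7⌋ = 4, remainder 4
⌊7/4⌋ = 1, remainder 3
⌊4/3⌋ = 1, remainder 1
⌊3/1⌋ = 3, remainder 0

[4; 1, 1, 3]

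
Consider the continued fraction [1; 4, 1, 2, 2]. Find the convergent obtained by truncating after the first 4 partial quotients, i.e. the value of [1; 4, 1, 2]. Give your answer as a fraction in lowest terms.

a_0 = 1: 1/1
a_1 = 4: 5/4
a_2 = 1: 6/5
a_3 = 2: 17/14

17/14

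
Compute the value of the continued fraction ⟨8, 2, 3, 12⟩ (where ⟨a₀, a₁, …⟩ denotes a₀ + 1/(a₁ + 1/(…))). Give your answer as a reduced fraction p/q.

a_0 = 8: 8/1
a_1 = 2: 17/2
a_2 = 3: 59/7
a_3 = 12: 725/86

725/86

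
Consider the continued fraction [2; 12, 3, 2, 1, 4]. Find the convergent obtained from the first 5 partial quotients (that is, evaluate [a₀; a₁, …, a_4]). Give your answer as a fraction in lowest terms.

256/123

a_0 = 2: 2/1
a_1 = 12: 25/12
a_2 = 3: 77/37
a_3 = 2: 179/86
a_4 = 1: 256/123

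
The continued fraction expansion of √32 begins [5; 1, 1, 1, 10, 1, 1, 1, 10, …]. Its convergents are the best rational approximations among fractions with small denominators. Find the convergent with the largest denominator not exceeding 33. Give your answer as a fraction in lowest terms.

181/32

List convergents until the denominator exceeds the bound:
a_0 = 5: 5/1  (≤ bound)
a_1 = 1: 6/1  (≤ bound)
a_2 = 1: 11/2  (≤ bound)
a_3 = 1: 17/3  (≤ bound)
a_4 = 10: 181/32  (≤ bound)
a_5 = 1: 198/35  (> 33, stop)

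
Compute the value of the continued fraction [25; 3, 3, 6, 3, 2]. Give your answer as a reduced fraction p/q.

11664/461

Start with 2.
3 + 1/(2/1) = 3 + 1/2 = 7/2
6 + 1/(7/2) = 6 + 2/7 = 44/7
3 + 1/(44/7) = 3 + 7/44 = 139/44
3 + 1/(139/44) = 3 + 44/139 = 461/139
25 + 1/(461/139) = 25 + 139/461 = 11664/461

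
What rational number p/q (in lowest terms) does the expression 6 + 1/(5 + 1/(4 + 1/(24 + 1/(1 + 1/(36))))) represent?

a_0 = 6: 6/1
a_1 = 5: 31/5
a_2 = 4: 130/21
a_3 = 24: 3151/509
a_4 = 1: 3281/530
a_5 = 36: 121267/19589

121267/19589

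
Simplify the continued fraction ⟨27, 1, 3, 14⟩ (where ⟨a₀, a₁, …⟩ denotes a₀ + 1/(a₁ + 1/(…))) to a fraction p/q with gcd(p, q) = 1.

Start with 14.
3 + 1/(14/1) = 3 + 1/14 = 43/14
1 + 1/(43/14) = 1 + 14/43 = 57/43
27 + 1/(57/43) = 27 + 43/57 = 1582/57

1582/57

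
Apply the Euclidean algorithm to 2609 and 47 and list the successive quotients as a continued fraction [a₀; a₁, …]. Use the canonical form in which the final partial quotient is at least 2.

⌊2609/47⌋ = 55, remainder 24
⌊47/24⌋ = 1, remainder 23
⌊24/23⌋ = 1, remainder 1
⌊23/1⌋ = 23, remainder 0

[55; 1, 1, 23]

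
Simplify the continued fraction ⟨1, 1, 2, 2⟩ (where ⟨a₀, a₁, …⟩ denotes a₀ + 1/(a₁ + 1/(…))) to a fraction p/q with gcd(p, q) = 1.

12/7

Start with 2.
2 + 1/(2/1) = 2 + 1/2 = 5/2
1 + 1/(5/2) = 1 + 2/5 = 7/5
1 + 1/(7/5) = 1 + 5/7 = 12/7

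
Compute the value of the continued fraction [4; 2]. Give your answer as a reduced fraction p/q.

Compute successive convergents:
a_0 = 4: 4/1
a_1 = 2: 9/2

9/2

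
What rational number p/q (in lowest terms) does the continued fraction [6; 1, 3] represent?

27/4

Start with 3.
1 + 1/(3/1) = 1 + 1/3 = 4/3
6 + 1/(4/3) = 6 + 3/4 = 27/4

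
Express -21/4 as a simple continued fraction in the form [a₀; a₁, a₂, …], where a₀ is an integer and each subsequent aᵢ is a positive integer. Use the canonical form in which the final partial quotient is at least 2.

⌊-21/4⌋ = -6, remainder 3
⌊4/3⌋ = 1, remainder 1
⌊3/1⌋ = 3, remainder 0

[-6; 1, 3]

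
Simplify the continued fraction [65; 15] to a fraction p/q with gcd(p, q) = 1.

976/15

Start with 15.
65 + 1/(15/1) = 65 + 1/15 = 976/15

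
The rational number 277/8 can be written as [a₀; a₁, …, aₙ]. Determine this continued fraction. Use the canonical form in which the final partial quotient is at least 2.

Apply division with remainder until the remainder is 0:
277 ÷ 8 → quotient 34, remainder 5
8 ÷ 5 → quotient 1, remainder 3
5 ÷ 3 → quotient 1, remainder 2
3 ÷ 2 → quotient 1, remainder 1
2 ÷ 1 → quotient 2, remainder 0

[34; 1, 1, 1, 2]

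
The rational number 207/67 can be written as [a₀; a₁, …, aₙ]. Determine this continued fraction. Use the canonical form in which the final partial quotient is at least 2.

207 = 3·67 + 6, so a_0 = 3
67 = 11·6 + 1, so a_1 = 11
6 = 6·1 + 0, so a_2 = 6

[3; 11, 6]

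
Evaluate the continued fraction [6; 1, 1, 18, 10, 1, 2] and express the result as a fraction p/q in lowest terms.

7751/1190

Compute successive convergents:
a_0 = 6: 6/1
a_1 = 1: 7/1
a_2 = 1: 13/2
a_3 = 18: 241/37
a_4 = 10: 2423/372
a_5 = 1: 2664/409
a_6 = 2: 7751/1190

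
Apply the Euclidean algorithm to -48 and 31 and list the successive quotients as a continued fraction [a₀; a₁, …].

⌊-48/31⌋ = -2, remainder 14
⌊31/14⌋ = 2, remainder 3
⌊14/3⌋ = 4, remainder 2
⌊3/2⌋ = 1, remainder 1
⌊2/1⌋ = 2, remainder 0

[-2; 2, 4, 1, 2]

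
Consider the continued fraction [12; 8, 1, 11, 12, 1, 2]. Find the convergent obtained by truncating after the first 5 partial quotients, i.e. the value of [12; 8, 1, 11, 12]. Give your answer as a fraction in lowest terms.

15661/1293

Collapse the nested fraction from the inside out:
Start with 12.
11 + 1/(12/1) = 11 + 1/12 = 133/12
1 + 1/(133/12) = 1 + 12/133 = 145/133
8 + 1/(145/133) = 8 + 133/145 = 1293/145
12 + 1/(1293/145) = 12 + 145/1293 = 15661/1293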